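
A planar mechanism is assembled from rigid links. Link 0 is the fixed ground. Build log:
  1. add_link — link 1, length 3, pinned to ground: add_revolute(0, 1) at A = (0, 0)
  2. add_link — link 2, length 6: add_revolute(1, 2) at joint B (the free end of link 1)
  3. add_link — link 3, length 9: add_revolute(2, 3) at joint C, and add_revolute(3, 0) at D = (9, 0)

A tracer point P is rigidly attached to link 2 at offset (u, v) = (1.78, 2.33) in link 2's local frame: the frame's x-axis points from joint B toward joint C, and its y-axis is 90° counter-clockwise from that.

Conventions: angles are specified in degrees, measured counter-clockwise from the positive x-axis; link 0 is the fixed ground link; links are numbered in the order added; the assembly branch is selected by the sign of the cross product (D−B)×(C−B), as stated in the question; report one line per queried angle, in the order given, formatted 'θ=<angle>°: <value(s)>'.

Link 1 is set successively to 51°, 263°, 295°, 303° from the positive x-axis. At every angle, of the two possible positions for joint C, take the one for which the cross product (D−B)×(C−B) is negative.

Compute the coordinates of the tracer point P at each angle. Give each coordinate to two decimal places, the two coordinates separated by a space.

A=(0,0), D=(9.00,0)
θ=51°: B = A + 3.00·(cos51°, sin51°) = (1.8880, 2.3314)
θ=51°: |BD| = 7.4844
θ=51°: circle(B,6.00) ∩ circle(D,9.00): a=0.7360, h=5.9547
θ=51°:   candidates: C₊=(4.4422,7.7606) cross=44.567; C₋=(0.7324,-3.5562) cross=-44.567
θ=51°:   branch - wants cross < 0 → take C=(0.7324,-3.5562) (cross=-44.567)
θ=51°: ex = (C−B)/|BC| = (-0.1926,-0.9813); ey = (0.9813,-0.1926)
θ=51°: P = B + 1.78·ex + 2.33·ey = (3.8315,0.1360)
θ=263°: B = A + 3.00·(cos263°, sin263°) = (-0.3656, -2.9776)
θ=263°: |BD| = 9.8276
θ=263°: circle(B,6.00) ∩ circle(D,9.00): a=2.6243, h=5.3957
θ=263°:   candidates: C₊=(0.5005,2.9595) cross=53.026; C₋=(3.7702,-7.3245) cross=-53.026
θ=263°:   branch - wants cross < 0 → take C=(3.7702,-7.3245) (cross=-53.026)
θ=263°: ex = (C−B)/|BC| = (0.6893,-0.7245); ey = (0.7245,0.6893)
θ=263°: P = B + 1.78·ex + 2.33·ey = (2.5494,-2.6612)
θ=295°: B = A + 3.00·(cos295°, sin295°) = (1.2679, -2.7189)
θ=295°: |BD| = 8.1963
θ=295°: circle(B,6.00) ∩ circle(D,9.00): a=1.3530, h=5.8455
θ=295°:   candidates: C₊=(0.6051,3.2444) cross=47.911; C₋=(4.4833,-7.7846) cross=-47.911
θ=295°:   branch - wants cross < 0 → take C=(4.4833,-7.7846) (cross=-47.911)
θ=295°: ex = (C−B)/|BC| = (0.5359,-0.8443); ey = (0.8443,0.5359)
θ=295°: P = B + 1.78·ex + 2.33·ey = (4.1889,-2.9731)
θ=303°: B = A + 3.00·(cos303°, sin303°) = (1.6339, -2.5160)
θ=303°: |BD| = 7.7839
θ=303°: circle(B,6.00) ∩ circle(D,9.00): a=1.0014, h=5.9158
θ=303°:   candidates: C₊=(0.6694,3.4060) cross=46.048; C₋=(4.4937,-7.7906) cross=-46.048
θ=303°:   branch - wants cross < 0 → take C=(4.4937,-7.7906) (cross=-46.048)
θ=303°: ex = (C−B)/|BC| = (0.4766,-0.8791); ey = (0.8791,0.4766)
θ=303°: P = B + 1.78·ex + 2.33·ey = (4.5306,-2.9702)

θ=51°: 3.83 0.14
θ=263°: 2.55 -2.66
θ=295°: 4.19 -2.97
θ=303°: 4.53 -2.97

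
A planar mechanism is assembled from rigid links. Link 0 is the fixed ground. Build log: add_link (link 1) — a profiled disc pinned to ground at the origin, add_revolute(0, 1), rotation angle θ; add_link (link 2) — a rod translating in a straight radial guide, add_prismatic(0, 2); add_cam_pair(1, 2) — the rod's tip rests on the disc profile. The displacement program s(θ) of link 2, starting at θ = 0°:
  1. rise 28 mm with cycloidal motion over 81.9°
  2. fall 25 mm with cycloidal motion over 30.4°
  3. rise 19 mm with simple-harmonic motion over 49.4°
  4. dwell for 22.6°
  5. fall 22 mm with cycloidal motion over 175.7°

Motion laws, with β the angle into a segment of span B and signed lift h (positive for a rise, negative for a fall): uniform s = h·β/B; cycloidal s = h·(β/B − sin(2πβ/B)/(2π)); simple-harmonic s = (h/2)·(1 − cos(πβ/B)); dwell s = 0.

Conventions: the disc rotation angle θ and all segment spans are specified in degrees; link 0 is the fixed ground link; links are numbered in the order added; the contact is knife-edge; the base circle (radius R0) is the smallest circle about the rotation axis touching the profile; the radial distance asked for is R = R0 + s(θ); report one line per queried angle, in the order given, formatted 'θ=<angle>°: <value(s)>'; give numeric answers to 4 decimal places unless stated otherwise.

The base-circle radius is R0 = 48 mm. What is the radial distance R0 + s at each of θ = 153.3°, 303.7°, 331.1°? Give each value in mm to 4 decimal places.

seg 1 [0°–81.9°] cycloidal, h=28: full span → s += 28 → s = 28.0000
seg 2 [81.9°–112.3°] cycloidal, h=-25: full span → s += -25 → s = 3.0000
seg 3 [112.3°–161.7°] simple-harmonic, h=19: θ=153.3° here. β=41, B=49.4. 19/2·(1 − cos(π·0.8300)) = 17.6764 → s = 20.6764
seg 3 [112.3°–161.7°] simple-harmonic, h=19: full span → s += 19 → s = 22.0000
seg 4 [161.7°–184.3°] dwell: s stays 22.0000
seg 5 [184.3°–360°] cycloidal, h=-22: θ=303.7° here. β=119.4, B=175.7. -22·(0.6796 − sin(2π·0.6796)/(2π)) = -18.1146 → s = 3.8854
seg 5 [184.3°–360°] cycloidal, h=-22: θ=331.1° here. β=146.8, B=175.7. -22·(0.8355 − sin(2π·0.8355)/(2π)) = -21.3894 → s = 0.6106
θ=153.3°: R = R0 + s = 48 + 20.6764 = 68.6764
θ=303.7°: R = R0 + s = 48 + 3.8854 = 51.8854
θ=331.1°: R = R0 + s = 48 + 0.6106 = 48.6106

θ=153.3°: 68.6764
θ=303.7°: 51.8854
θ=331.1°: 48.6106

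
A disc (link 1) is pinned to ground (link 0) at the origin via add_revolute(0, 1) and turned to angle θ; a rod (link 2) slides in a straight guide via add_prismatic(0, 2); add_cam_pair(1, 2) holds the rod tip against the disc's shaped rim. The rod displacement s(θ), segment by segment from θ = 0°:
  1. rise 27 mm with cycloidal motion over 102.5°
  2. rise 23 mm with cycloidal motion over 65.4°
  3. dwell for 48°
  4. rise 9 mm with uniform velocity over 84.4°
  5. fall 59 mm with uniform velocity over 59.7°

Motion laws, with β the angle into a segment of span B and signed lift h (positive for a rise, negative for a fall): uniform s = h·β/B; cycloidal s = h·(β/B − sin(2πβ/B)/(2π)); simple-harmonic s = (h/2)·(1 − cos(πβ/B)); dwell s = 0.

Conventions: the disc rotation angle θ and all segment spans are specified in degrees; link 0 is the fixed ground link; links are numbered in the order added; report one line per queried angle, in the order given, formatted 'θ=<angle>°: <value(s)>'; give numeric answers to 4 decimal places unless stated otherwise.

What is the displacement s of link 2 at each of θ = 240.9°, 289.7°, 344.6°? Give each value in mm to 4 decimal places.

segment 1 (0° to 102.5°, cycloidal, h = 27) is passed completely: s = 0.0000 + (27) = 27.0000
segment 2 (102.5° to 167.9°, cycloidal, h = 23) is passed completely: s = 27.0000 + (23) = 50.0000
segment 3 (167.9° to 215.9°, dwell): s unchanged at 50.0000
θ = 240.9° falls in segment 4 (215.9° to 300.3°, uniform, h = 9): β = 240.9 − 215.9 = 25°, B = 84.4°; Δs = 9·25/84.4 = 2.6659; s = 50.0000 + 2.6659 = 52.6659
θ = 289.7° falls in segment 4 (215.9° to 300.3°, uniform, h = 9): β = 289.7 − 215.9 = 73.8°, B = 84.4°; Δs = 9·73.8/84.4 = 7.8697; s = 50.0000 + 7.8697 = 57.8697
segment 4 (215.9° to 300.3°, uniform, h = 9) is passed completely: s = 50.0000 + (9) = 59.0000
θ = 344.6° falls in segment 5 (300.3° to 360°, uniform, h = -59): β = 344.6 − 300.3 = 44.3°, B = 59.7°; Δs = -59·44.3/59.7 = -43.7806; s = 59.0000 − 43.7806 = 15.2194

θ=240.9°: 52.6659
θ=289.7°: 57.8697
θ=344.6°: 15.2194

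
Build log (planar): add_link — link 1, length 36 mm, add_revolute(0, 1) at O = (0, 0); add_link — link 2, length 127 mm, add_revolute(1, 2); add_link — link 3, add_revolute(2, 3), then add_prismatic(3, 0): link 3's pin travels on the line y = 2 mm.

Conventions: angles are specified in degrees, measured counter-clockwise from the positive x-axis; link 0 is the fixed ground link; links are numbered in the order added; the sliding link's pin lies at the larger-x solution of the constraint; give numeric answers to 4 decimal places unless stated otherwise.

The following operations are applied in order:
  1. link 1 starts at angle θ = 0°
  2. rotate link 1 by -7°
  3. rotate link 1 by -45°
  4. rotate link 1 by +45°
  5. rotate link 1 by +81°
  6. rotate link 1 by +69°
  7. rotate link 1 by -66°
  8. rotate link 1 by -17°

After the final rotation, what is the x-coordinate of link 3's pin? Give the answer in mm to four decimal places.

geometry: r = 36 mm, L = 127 mm, e = 2 mm; θ starts at 0°
rotate link 1 by -7°: θ ← 0° -7° = -7°
rotate link 1 by -45°: θ ← -7° -45° = -52°
rotate link 1 by +45°: θ ← -52° +45° = -7°
rotate link 1 by +81°: θ ← -7° +81° = 74°
rotate link 1 by +69°: θ ← 74° +69° = 143°
rotate link 1 by -66°: θ ← 143° -66° = 77°
rotate link 1 by -17°: θ ← 77° -17° = 60°
crank pin P = (r cos θ, r sin θ) = (18.000000, 31.176915)
h = r sin θ − e = 31.176915 − 2 = 29.176915
x = r cos θ + √(L² − h²) = 18.000000 + 123.603024 = 141.603024

141.6030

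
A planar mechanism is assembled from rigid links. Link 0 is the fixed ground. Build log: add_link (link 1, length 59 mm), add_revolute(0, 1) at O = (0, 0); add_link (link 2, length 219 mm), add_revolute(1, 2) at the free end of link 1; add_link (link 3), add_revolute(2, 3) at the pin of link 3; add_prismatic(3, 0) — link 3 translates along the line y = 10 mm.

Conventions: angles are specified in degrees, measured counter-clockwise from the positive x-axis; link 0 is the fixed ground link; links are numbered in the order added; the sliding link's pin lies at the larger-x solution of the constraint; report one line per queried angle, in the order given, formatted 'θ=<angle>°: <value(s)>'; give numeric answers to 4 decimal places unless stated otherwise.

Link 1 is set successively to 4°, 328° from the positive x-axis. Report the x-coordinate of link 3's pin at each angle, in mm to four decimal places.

geometry: r = 59 mm, L = 219 mm, e = 10 mm
θ=4°: crank pin P = (r cos θ, r sin θ) = (58.856279, 4.115632)
θ=4°: h = r sin θ − e = 4.115632 − 10 = -5.884368
θ=4°: x = r cos θ + √(L² − h²) = 58.856279 + 218.920931 = 277.777210
θ=328°: crank pin P = (r cos θ, r sin θ) = (50.034838, -31.265237)
θ=328°: h = r sin θ − e = -31.265237 − 10 = -41.265237
θ=328°: x = r cos θ + √(L² − h²) = 50.034838 + 215.077150 = 265.111987

θ=4°: 277.7772
θ=328°: 265.1120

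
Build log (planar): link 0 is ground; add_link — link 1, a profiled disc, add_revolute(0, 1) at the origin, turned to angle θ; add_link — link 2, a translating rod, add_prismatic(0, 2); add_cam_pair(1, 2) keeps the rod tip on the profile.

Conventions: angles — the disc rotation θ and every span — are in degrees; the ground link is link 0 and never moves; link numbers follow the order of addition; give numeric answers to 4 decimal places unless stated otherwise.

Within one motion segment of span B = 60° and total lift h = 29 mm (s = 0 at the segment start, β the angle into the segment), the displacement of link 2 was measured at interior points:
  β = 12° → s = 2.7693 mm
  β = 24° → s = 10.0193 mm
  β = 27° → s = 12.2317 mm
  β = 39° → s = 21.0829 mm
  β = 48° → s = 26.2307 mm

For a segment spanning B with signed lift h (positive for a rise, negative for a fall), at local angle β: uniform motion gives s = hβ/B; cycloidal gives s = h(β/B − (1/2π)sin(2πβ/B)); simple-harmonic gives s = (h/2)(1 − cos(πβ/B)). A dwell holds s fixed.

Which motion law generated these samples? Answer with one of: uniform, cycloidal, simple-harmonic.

candidates at β/B = r: uniform s = h·r (linear in β); cycloidal s = h·(r − sin(2πr)/(2π)); simple-harmonic s = (h/2)(1 − cos(πr))
β=12°: printed 2.7693 | uniform 5.8000, cycloidal 1.4104, simple-harmonic 2.7693
β=24°: printed 10.0193 | uniform 11.6000, cycloidal 8.8871, simple-harmonic 10.0193
β=27°: printed 12.2317 | uniform 13.0500, cycloidal 11.6237, simple-harmonic 12.2317
β=39°: printed 21.0829 | uniform 18.8500, cycloidal 22.5840, simple-harmonic 21.0829
β=48°: printed 26.2307 | uniform 23.2000, cycloidal 27.5896, simple-harmonic 26.2307
only one law matches every sample → simple-harmonic

simple-harmonic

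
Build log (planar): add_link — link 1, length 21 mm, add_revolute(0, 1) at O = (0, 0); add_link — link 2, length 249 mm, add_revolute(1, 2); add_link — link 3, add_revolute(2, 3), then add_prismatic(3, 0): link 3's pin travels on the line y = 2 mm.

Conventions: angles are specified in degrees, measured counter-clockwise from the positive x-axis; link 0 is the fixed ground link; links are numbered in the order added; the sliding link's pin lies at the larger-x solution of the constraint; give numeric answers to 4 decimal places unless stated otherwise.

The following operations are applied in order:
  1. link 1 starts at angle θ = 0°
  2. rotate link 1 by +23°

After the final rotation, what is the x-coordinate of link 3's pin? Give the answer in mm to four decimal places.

geometry: r = 21 mm, L = 249 mm, e = 2 mm; θ starts at 0°
rotate link 1 by +23°: θ ← 0° +23° = 23°
crank pin P = (r cos θ, r sin θ) = (19.330602, 8.205354)
h = r sin θ − e = 8.205354 − 2 = 6.205354
x = r cos θ + √(L² − h²) = 19.330602 + 248.922666 = 268.253268

268.2533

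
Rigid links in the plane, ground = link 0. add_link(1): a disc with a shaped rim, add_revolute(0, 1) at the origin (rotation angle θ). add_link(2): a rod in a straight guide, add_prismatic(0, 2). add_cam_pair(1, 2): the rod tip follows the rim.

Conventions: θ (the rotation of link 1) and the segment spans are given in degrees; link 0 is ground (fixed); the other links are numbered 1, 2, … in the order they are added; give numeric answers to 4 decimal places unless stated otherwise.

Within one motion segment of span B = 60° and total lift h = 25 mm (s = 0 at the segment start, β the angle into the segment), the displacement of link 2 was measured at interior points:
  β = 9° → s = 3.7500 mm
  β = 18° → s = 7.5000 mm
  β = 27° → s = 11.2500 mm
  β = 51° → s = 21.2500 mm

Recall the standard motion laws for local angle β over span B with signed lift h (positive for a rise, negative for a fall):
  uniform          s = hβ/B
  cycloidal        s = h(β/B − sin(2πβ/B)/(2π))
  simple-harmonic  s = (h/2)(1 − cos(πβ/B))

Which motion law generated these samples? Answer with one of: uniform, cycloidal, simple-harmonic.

candidates at β/B = r: uniform s = h·r (linear in β); cycloidal s = h·(r − sin(2πr)/(2π)); simple-harmonic s = (h/2)(1 − cos(πr))
β=9°: printed 3.7500 | uniform 3.7500, cycloidal 0.5310, simple-harmonic 1.3624
β=18°: printed 7.5000 | uniform 7.5000, cycloidal 3.7159, simple-harmonic 5.1527
β=27°: printed 11.2500 | uniform 11.2500, cycloidal 10.0205, simple-harmonic 10.5446
β=51°: printed 21.2500 | uniform 21.2500, cycloidal 24.4690, simple-harmonic 23.6376
only one law matches every sample → uniform

uniform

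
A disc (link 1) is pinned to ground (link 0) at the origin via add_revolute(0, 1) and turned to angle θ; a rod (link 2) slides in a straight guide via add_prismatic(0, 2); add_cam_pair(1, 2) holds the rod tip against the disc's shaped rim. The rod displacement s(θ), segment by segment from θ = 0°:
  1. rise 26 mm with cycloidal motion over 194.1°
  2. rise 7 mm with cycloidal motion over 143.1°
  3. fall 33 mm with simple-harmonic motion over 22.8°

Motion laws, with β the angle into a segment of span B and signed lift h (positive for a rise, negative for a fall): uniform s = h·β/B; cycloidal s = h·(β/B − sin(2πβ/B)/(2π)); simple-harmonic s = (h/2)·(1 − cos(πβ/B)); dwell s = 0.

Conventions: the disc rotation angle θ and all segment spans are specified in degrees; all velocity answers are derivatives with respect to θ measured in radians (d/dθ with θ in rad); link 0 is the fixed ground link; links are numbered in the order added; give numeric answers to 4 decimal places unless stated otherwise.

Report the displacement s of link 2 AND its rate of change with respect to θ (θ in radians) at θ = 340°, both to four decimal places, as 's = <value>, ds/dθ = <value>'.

segment 1 (0° to 194.1°, cycloidal, h = 26) is passed completely: s = 0.0000 + (26) = 26.0000
segment 2 (194.1° to 337.2°, cycloidal, h = 7) is passed completely: s = 26.0000 + (7) = 33.0000
θ = 340° falls in segment 3 (337.2° to 360°, simple-harmonic, h = -33): β = 340 − 337.2 = 2.8°, B = 22.8°; Δs = -33/2·(1 − cos(π·0.1228)) = -1.2128; s = 33.0000 − 1.2128 = 31.7872
velocity in seg [337.2°–360°] (simple-harmonic), θ in radians: β = 2.8° = 0.0489 rad, B = 22.8° = 0.3979 rad; ds/dθ = (πh/(2B)) sin(πβ/B) = (π·(-33)/(2·0.3979)) sin(π·0.1228) = -49.019247 mm/rad

s = 31.7872, ds/dθ = -49.0192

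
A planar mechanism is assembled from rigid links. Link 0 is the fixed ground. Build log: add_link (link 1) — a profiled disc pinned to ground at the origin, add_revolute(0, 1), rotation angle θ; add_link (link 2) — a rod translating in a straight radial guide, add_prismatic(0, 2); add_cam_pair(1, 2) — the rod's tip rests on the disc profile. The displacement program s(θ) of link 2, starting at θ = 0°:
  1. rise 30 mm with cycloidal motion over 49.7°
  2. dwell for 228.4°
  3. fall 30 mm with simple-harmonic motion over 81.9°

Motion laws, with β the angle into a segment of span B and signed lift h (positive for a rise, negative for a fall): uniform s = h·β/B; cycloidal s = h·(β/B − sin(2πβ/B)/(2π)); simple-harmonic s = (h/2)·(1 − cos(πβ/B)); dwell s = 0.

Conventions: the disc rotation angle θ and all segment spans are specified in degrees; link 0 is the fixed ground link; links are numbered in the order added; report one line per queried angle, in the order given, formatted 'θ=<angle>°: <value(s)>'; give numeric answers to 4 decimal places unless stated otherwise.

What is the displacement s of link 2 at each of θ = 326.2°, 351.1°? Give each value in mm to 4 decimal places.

seg 1 [0°–49.7°] cycloidal, h=30: full span → s += 30 → s = 30.0000
seg 2 [49.7°–278.1°] dwell: s stays 30.0000
seg 3 [278.1°–360°] simple-harmonic, h=-30: θ=326.2° here. β=48.1, B=81.9. -30/2·(1 − cos(π·0.5873)) = -19.0626 → s = 10.9374
seg 3 [278.1°–360°] simple-harmonic, h=-30: θ=351.1° here. β=73, B=81.9. -30/2·(1 − cos(π·0.8913)) = -29.1343 → s = 0.8657

θ=326.2°: 10.9374
θ=351.1°: 0.8657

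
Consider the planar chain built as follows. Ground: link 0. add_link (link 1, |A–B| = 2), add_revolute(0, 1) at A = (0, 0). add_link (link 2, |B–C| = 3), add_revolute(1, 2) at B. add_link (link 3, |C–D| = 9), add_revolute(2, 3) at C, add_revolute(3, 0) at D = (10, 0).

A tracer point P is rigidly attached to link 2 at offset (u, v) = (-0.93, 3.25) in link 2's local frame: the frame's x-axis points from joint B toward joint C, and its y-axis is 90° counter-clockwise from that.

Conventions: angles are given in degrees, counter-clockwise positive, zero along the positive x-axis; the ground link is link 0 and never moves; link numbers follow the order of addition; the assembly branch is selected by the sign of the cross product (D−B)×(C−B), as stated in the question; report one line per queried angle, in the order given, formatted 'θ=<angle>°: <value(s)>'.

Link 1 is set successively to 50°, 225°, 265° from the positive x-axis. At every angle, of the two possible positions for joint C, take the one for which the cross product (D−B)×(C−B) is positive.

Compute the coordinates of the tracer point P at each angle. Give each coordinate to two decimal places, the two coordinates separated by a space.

A=(0,0), D=(10.00,0)
θ=50°: B = A + 2.00·(cos50°, sin50°) = (1.2856, 1.5321)
θ=50°: |BD| = 8.8481
θ=50°: circle(B,3.00) ∩ circle(D,9.00): a=0.3554, h=2.9789
θ=50°:   candidates: C₊=(2.1514,4.4044) cross=26.357; C₋=(1.1198,-1.4633) cross=-26.357
θ=50°:   branch + wants cross > 0 → take C=(2.1514,4.4044) (cross=26.357)
θ=50°: ex = (C−B)/|BC| = (0.2886,0.9574); ey = (-0.9574,0.2886)
θ=50°: P = B + -0.93·ex + 3.25·ey = (-2.0945,1.5796)
θ=225°: B = A + 2.00·(cos225°, sin225°) = (-1.4142, -1.4142)
θ=225°: |BD| = 11.5015
θ=225°: circle(B,3.00) ∩ circle(D,9.00): a=2.6207, h=1.4601
θ=225°:   candidates: C₊=(1.0071,0.3570) cross=16.793; C₋=(1.3661,-2.5410) cross=-16.793
θ=225°:   branch + wants cross > 0 → take C=(1.0071,0.3570) (cross=16.793)
θ=225°: ex = (C−B)/|BC| = (0.8071,0.5904); ey = (-0.5904,0.8071)
θ=225°: P = B + -0.93·ex + 3.25·ey = (-4.0837,0.6598)
θ=265°: B = A + 2.00·(cos265°, sin265°) = (-0.1743, -1.9924)
θ=265°: |BD| = 10.3676
θ=265°: circle(B,3.00) ∩ circle(D,9.00): a=1.7114, h=2.4640
θ=265°:   candidates: C₊=(1.0317,0.7545) cross=25.545; C₋=(1.9787,-4.0815) cross=-25.545
θ=265°:   branch + wants cross > 0 → take C=(1.0317,0.7545) (cross=25.545)
θ=265°: ex = (C−B)/|BC| = (0.4020,0.9156); ey = (-0.9156,0.4020)
θ=265°: P = B + -0.93·ex + 3.25·ey = (-3.5240,-1.5374)

θ=50°: -2.09 1.58
θ=225°: -4.08 0.66
θ=265°: -3.52 -1.54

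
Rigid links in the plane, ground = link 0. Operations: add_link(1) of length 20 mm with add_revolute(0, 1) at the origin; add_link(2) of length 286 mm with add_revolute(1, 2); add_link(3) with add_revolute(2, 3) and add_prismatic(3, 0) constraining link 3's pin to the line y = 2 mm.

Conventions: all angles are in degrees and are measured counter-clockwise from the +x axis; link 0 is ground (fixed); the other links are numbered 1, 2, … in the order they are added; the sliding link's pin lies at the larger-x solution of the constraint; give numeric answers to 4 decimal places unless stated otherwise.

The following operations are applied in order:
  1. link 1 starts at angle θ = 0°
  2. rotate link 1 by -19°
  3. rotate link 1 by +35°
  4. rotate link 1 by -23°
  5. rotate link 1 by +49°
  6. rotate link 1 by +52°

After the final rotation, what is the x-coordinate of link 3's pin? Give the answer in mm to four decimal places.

geometry: r = 20 mm, L = 286 mm, e = 2 mm; θ starts at 0°
rotate link 1 by -19°: θ ← 0° -19° = -19°
rotate link 1 by +35°: θ ← -19° +35° = 16°
rotate link 1 by -23°: θ ← 16° -23° = -7°
rotate link 1 by +49°: θ ← -7° +49° = 42°
rotate link 1 by +52°: θ ← 42° +52° = 94°
crank pin P = (r cos θ, r sin θ) = (-1.395129, 19.951281)
h = r sin θ − e = 19.951281 − 2 = 17.951281
x = r cos θ + √(L² − h²) = -1.395129 + 285.436073 = 284.040943

284.0409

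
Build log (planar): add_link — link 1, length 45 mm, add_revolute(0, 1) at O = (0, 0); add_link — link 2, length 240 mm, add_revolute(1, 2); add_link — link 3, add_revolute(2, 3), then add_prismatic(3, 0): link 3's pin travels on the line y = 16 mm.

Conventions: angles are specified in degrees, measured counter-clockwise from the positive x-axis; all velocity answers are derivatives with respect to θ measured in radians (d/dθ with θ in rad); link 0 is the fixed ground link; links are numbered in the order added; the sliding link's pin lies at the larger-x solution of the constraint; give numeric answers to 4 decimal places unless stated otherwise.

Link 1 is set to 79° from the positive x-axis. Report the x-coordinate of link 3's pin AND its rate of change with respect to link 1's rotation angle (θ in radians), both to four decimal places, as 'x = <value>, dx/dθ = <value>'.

geometry: r = 45 mm, L = 240 mm, e = 16 mm
crank pin P = (r cos θ, r sin θ) = (8.586405, 44.173223)
h = r sin θ − e = 44.173223 − 16 = 28.173223
x = r cos θ + √(L² − h²) = 8.586405 + 238.340658 = 246.927063
dx/dθ = −r sin θ − h·r cos θ/√(L² − h²) (θ in radians; h = 28.173223) = -45.188185

x = 246.9271, dx/dθ = -45.1882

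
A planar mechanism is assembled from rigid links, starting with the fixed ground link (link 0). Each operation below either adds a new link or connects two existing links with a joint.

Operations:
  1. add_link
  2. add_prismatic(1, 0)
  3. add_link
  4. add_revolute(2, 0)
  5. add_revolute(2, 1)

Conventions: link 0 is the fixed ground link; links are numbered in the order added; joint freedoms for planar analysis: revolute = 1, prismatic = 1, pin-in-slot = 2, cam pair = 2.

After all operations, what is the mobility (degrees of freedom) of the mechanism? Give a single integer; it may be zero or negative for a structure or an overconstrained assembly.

ground; <1,0,0>
#1 <2,0,0>
P:1↔0 J1 <2,1,0>
#2 <3,1,0>
R:2↔0 J1 <3,2,0>
R:2↔1 J1 <3,3,0>
3×2 − 2×3 − 1×0 = 0

M = 0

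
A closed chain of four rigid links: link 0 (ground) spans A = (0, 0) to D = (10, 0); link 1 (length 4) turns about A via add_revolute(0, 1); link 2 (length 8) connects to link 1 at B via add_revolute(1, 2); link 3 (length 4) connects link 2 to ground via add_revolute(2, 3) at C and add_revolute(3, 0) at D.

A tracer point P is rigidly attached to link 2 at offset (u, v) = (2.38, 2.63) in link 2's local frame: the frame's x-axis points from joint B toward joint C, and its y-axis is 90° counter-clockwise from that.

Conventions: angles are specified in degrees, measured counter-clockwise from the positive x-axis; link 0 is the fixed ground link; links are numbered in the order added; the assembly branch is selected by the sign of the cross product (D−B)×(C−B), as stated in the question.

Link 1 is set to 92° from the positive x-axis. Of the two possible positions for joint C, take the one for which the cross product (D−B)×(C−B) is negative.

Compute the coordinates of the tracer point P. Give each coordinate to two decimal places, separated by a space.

A=(0,0), D=(10.00,0)
B = A + 4.00·(cos92°, sin92°) = (-0.1396, 3.9976)
|BD| = 10.8992
circle(B,8.00) ∩ circle(D,4.00): a=7.6516, h=2.3352
  candidates: C₊=(7.8352,3.3636) cross=25.452; C₋=(6.1222,-0.9813) cross=-25.452
  branch - wants cross < 0 → take C=(6.1222,-0.9813) (cross=-25.452)
ex = (C−B)/|BC| = (0.7827,-0.6224); ey = (0.6224,0.7827)
P = B + 2.38·ex + 2.63·ey = (3.3601,4.5749)

3.36 4.57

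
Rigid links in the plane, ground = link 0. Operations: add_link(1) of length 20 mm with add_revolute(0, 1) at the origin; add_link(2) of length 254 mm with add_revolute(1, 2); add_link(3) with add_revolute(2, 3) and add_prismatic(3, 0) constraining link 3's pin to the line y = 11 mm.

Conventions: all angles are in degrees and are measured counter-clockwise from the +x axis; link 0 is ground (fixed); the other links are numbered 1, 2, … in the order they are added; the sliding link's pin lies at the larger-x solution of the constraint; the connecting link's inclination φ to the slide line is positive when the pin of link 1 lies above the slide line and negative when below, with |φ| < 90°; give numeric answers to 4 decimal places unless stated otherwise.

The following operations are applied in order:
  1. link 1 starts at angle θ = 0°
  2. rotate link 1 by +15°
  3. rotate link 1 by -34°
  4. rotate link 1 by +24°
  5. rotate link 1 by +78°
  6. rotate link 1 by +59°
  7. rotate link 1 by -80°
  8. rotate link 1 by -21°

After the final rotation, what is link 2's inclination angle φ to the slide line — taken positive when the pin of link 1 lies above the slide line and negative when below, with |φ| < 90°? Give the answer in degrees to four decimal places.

geometry: r = 20 mm, L = 254 mm, e = 11 mm; θ starts at 0°
rotate link 1 by +15°: θ ← 0° +15° = 15°
rotate link 1 by -34°: θ ← 15° -34° = -19°
rotate link 1 by +24°: θ ← -19° +24° = 5°
rotate link 1 by +78°: θ ← 5° +78° = 83°
rotate link 1 by +59°: θ ← 83° +59° = 142°
rotate link 1 by -80°: θ ← 142° -80° = 62°
rotate link 1 by -21°: θ ← 62° -21° = 41°
h = r sin θ − e = 13.121181 − 11 = 2.121181
sin φ = h / L = 2.121181 / 254 = 0.00835110
φ = arcsin(0.00835110) = 0.478489°

0.4785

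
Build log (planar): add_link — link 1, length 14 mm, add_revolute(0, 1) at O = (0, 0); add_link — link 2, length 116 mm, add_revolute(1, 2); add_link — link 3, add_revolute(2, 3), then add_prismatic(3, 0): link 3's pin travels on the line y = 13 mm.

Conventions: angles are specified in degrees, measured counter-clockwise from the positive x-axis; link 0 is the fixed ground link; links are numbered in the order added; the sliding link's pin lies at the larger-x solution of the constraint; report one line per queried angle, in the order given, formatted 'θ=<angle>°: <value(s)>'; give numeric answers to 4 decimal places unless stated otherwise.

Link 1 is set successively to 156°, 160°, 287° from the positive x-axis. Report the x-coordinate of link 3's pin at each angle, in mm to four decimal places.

geometry: r = 14 mm, L = 116 mm, e = 13 mm
θ=156°: crank pin P = (r cos θ, r sin θ) = (-12.789636, 5.694313)
θ=156°: h = r sin θ − e = 5.694313 − 13 = -7.305687
θ=156°: x = r cos θ + √(L² − h²) = -12.789636 + 115.769715 = 102.980079
θ=160°: crank pin P = (r cos θ, r sin θ) = (-13.155697, 4.788282)
θ=160°: h = r sin θ − e = 4.788282 − 13 = -8.211718
θ=160°: x = r cos θ + √(L² − h²) = -13.155697 + 115.708978 = 102.553282
θ=287°: crank pin P = (r cos θ, r sin θ) = (4.093204, -13.388267)
θ=287°: h = r sin θ − e = -13.388267 − 13 = -26.388267
θ=287°: x = r cos θ + √(L² − h²) = 4.093204 + 112.958662 = 117.051866

θ=156°: 102.9801
θ=160°: 102.5533
θ=287°: 117.0519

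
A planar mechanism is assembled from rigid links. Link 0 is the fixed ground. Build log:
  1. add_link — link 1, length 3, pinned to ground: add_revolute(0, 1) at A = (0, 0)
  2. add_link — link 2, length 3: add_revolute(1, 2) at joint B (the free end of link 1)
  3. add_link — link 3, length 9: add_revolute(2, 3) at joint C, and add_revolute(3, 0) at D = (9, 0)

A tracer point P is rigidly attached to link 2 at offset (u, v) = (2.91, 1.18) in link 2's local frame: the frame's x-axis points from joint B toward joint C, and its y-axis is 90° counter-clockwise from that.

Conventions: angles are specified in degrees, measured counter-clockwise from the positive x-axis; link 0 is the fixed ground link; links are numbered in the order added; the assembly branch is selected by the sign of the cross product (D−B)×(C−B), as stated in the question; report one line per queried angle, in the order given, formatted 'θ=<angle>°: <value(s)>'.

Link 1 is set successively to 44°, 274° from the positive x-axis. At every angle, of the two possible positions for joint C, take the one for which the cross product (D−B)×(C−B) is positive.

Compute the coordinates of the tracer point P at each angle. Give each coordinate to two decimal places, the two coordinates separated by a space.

A=(0,0), D=(9.00,0)
θ=44°: B = A + 3.00·(cos44°, sin44°) = (2.1580, 2.0840)
θ=44°: |BD| = 7.1523
θ=44°: circle(B,3.00) ∩ circle(D,9.00): a=-1.4572, h=2.6223
θ=44°:   candidates: C₊=(1.5281,5.0171) cross=18.756; C₋=(-0.0000,0.0000) cross=-18.756
θ=44°:   branch + wants cross > 0 → take C=(1.5281,5.0171) (cross=18.756)
θ=44°: ex = (C−B)/|BC| = (-0.2100,0.9777); ey = (-0.9777,-0.2100)
θ=44°: P = B + 2.91·ex + 1.18·ey = (0.3933,4.6814)
θ=274°: B = A + 3.00·(cos274°, sin274°) = (0.2093, -2.9927)
θ=274°: |BD| = 9.2862
θ=274°: circle(B,3.00) ∩ circle(D,9.00): a=0.7664, h=2.9005
θ=274°:   candidates: C₊=(0.0000,-0.0000) cross=26.934; C₋=(1.8695,-5.4914) cross=-26.934
θ=274°:   branch + wants cross > 0 → take C=(0.0000,-0.0000) (cross=26.934)
θ=274°: ex = (C−B)/|BC| = (-0.0698,0.9976); ey = (-0.9976,-0.0698)
θ=274°: P = B + 2.91·ex + 1.18·ey = (-1.1708,-0.1721)

θ=44°: 0.39 4.68
θ=274°: -1.17 -0.17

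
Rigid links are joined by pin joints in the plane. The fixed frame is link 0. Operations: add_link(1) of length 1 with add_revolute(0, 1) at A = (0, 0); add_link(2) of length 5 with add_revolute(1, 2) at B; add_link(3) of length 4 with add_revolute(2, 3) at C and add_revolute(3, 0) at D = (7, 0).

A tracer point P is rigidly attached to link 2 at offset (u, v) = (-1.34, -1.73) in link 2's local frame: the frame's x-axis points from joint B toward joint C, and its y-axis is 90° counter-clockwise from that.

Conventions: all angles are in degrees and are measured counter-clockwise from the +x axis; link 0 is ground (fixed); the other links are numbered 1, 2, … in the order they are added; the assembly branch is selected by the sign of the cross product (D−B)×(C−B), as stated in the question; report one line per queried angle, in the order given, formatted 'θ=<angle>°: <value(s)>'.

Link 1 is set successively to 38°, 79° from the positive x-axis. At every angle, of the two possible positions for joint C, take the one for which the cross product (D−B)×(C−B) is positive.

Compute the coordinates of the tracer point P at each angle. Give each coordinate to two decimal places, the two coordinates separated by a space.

A=(0,0), D=(7.00,0)
θ=38°: B = A + 1.00·(cos38°, sin38°) = (0.7880, 0.6157)
θ=38°: |BD| = 6.2424
θ=38°: circle(B,5.00) ∩ circle(D,4.00): a=3.8421, h=3.1997
θ=38°:   candidates: C₊=(4.9269,3.4209) cross=19.974; C₋=(4.2958,-2.9474) cross=-19.974
θ=38°:   branch + wants cross > 0 → take C=(4.9269,3.4209) (cross=19.974)
θ=38°: ex = (C−B)/|BC| = (0.8278,0.5610); ey = (-0.5610,0.8278)
θ=38°: P = B + -1.34·ex + -1.73·ey = (0.6494,-1.5682)
θ=79°: B = A + 1.00·(cos79°, sin79°) = (0.1908, 0.9816)
θ=79°: |BD| = 6.8796
θ=79°: circle(B,5.00) ∩ circle(D,4.00): a=4.0939, h=2.8705
θ=79°:   candidates: C₊=(4.6524,3.2386) cross=19.748; C₋=(3.8332,-2.4437) cross=-19.748
θ=79°:   branch + wants cross > 0 → take C=(4.6524,3.2386) (cross=19.748)
θ=79°: ex = (C−B)/|BC| = (0.8923,0.4514); ey = (-0.4514,0.8923)
θ=79°: P = B + -1.34·ex + -1.73·ey = (-0.2240,-1.1670)

θ=38°: 0.65 -1.57
θ=79°: -0.22 -1.17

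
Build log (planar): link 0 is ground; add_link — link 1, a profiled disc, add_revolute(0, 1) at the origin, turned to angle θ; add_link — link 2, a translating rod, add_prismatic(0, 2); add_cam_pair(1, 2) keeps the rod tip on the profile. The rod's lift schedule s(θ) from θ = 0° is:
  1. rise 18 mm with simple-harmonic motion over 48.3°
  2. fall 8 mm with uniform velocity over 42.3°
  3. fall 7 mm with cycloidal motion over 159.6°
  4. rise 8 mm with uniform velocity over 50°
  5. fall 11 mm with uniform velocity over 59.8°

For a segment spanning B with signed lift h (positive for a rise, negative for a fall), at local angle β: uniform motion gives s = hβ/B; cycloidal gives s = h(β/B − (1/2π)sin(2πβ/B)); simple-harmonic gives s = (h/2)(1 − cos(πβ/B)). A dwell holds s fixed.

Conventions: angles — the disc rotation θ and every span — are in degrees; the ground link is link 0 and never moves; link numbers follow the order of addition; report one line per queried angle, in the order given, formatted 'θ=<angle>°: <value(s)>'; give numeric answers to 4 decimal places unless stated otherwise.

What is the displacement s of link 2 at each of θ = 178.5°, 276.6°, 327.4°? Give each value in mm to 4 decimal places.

seg 1 [0°–48.3°] simple-harmonic, h=18: full span → s += 18 → s = 18.0000
seg 2 [48.3°–90.6°] uniform, h=-8: full span → s += -8 → s = 10.0000
seg 3 [90.6°–250.2°] cycloidal, h=-7: θ=178.5° here. β=87.9, B=159.6. -7·(0.5508 − sin(2π·0.5508)/(2π)) = -4.2045 → s = 5.7955
seg 3 [90.6°–250.2°] cycloidal, h=-7: full span → s += -7 → s = 3.0000
seg 4 [250.2°–300.2°] uniform, h=8: θ=276.6° here. β=26.4, B=50. 8·26.4/50 = 4.2240 → s = 7.2240
seg 4 [250.2°–300.2°] uniform, h=8: full span → s += 8 → s = 11.0000
seg 5 [300.2°–360°] uniform, h=-11: θ=327.4° here. β=27.2, B=59.8. -11·27.2/59.8 = -5.0033 → s = 5.9967

θ=178.5°: 5.7955
θ=276.6°: 7.2240
θ=327.4°: 5.9967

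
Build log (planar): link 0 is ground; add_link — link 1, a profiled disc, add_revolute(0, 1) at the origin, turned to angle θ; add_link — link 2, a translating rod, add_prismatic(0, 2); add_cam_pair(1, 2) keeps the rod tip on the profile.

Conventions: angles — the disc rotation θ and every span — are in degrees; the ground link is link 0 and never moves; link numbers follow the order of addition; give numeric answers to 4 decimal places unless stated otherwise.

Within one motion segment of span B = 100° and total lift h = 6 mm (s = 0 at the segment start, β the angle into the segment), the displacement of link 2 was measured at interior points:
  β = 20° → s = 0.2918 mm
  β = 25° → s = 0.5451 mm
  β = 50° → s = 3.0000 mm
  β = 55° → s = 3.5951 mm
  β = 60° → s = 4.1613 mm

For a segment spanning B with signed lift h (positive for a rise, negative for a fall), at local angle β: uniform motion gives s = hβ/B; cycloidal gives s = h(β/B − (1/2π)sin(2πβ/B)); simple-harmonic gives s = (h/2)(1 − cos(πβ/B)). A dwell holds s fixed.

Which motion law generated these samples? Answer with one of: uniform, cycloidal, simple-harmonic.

candidates at β/B = r: uniform s = h·r (linear in β); cycloidal s = h·(r − sin(2πr)/(2π)); simple-harmonic s = (h/2)(1 − cos(πr))
β=20°: printed 0.2918 | uniform 1.2000, cycloidal 0.2918, simple-harmonic 0.5729
β=25°: printed 0.5451 | uniform 1.5000, cycloidal 0.5451, simple-harmonic 0.8787
β=50°: printed 3.0000 | uniform 3.0000, cycloidal 3.0000, simple-harmonic 3.0000
β=55°: printed 3.5951 | uniform 3.3000, cycloidal 3.5951, simple-harmonic 3.4693
β=60°: printed 4.1613 | uniform 3.6000, cycloidal 4.1613, simple-harmonic 3.9271
only one law matches every sample → cycloidal

cycloidal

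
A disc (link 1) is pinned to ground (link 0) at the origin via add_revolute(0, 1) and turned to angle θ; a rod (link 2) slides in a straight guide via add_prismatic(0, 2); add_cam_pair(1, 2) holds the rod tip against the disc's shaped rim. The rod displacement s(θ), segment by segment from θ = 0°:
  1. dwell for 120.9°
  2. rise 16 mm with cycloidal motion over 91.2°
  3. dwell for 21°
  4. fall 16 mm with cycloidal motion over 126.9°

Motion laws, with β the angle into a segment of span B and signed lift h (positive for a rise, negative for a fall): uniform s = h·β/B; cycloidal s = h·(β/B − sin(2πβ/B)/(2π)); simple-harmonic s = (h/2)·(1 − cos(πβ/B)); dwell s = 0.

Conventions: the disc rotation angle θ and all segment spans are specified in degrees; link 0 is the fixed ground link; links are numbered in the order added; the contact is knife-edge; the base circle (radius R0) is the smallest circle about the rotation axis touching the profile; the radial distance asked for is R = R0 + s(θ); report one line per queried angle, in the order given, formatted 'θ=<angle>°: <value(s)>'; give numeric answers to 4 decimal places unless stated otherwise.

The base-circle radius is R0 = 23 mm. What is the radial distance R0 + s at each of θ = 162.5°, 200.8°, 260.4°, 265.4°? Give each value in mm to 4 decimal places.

segment 1 (0° to 120.9°, dwell): s unchanged at 0.0000
θ = 162.5° falls in segment 2 (120.9° to 212.1°, cycloidal, h = 16): β = 162.5 − 120.9 = 41.6°, B = 91.2°; Δs = 16·(0.4561 − sin(2π·0.4561)/(2π)) = 6.6053; s = 0.0000 + 6.6053 = 6.6053
θ = 200.8° falls in segment 2 (120.9° to 212.1°, cycloidal, h = 16): β = 200.8 − 120.9 = 79.9°, B = 91.2°; Δs = 16·(0.8761 − sin(2π·0.8761)/(2π)) = 15.8057; s = 0.0000 + 15.8057 = 15.8057
segment 2 (120.9° to 212.1°, cycloidal, h = 16) is passed completely: s = 0.0000 + (16) = 16.0000
segment 3 (212.1° to 233.1°, dwell): s unchanged at 16.0000
θ = 260.4° falls in segment 4 (233.1° to 360°, cycloidal, h = -16): β = 260.4 − 233.1 = 27.3°, B = 126.9°; Δs = -16·(0.2151 − sin(2π·0.2151)/(2π)) = -0.9565; s = 16.0000 − 0.9565 = 15.0435
θ = 265.4° falls in segment 4 (233.1° to 360°, cycloidal, h = -16): β = 265.4 − 233.1 = 32.3°, B = 126.9°; Δs = -16·(0.2545 − sin(2π·0.2545)/(2π)) = -1.5271; s = 16.0000 − 1.5271 = 14.4729
θ=162.5°: R = R0 + s = 23 + 6.6053 = 29.6053
θ=200.8°: R = R0 + s = 23 + 15.8057 = 38.8057
θ=260.4°: R = R0 + s = 23 + 15.0435 = 38.0435
θ=265.4°: R = R0 + s = 23 + 14.4729 = 37.4729

θ=162.5°: 29.6053
θ=200.8°: 38.8057
θ=260.4°: 38.0435
θ=265.4°: 37.4729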